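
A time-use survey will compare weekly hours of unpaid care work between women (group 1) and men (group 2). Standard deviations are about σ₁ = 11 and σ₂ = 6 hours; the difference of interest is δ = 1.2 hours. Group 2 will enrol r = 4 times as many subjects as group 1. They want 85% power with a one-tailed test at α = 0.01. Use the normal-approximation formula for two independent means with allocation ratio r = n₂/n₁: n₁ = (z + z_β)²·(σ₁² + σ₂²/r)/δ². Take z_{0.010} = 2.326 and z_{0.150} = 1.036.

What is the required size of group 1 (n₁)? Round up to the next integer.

n₁ = 1021

n₁ = (z_α + z_β)² · (σ₁² + σ₂²/r) / δ²
   = (2.326 + 1.036)² · (11² + 6²/4) / 1.2²
   = 11.3030 · (121 + 9) / 1.44
   = 11.3030 · 130 / 1.44
   = 1020.41
Round up → n₁ = 1021; n₂ = r·n₁ = 4 × 1021 = 4084.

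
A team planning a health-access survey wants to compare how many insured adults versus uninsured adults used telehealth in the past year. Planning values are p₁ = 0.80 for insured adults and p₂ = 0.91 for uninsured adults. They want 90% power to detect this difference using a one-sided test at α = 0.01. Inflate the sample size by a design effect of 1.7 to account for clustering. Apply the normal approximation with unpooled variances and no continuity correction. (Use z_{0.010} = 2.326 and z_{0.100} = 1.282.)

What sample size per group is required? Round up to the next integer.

n = 443 per group

n = (z_α + z_β)² · [p₁(1−p₁) + p₂(1−p₂)] / (p₁ − p₂)²
  = (2.326 + 1.282)² · (0.80·0.20 + 0.91·0.09) / (-0.11)²
  = (3.608)² · (0.1600 + 0.0819) / 0.0121
  = 13.0177 · 0.2419 / 0.0121
  = 260.25
Design effect: 1.7 × 260.25 = 442.42.
Round up → n = 443 per group.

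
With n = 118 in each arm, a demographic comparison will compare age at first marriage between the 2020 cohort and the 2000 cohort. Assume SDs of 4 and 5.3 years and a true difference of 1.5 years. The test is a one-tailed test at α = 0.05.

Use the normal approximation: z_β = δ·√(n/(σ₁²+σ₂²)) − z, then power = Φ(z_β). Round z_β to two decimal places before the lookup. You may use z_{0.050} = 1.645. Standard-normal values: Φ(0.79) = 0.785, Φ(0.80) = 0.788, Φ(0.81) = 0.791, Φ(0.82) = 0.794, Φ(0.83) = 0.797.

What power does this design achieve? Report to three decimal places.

z_β = δ·√(n/(σ₁²+σ₂²)) − z_α
    = 1.5 · √(118/44.09) − 1.645
    = 1.5 · 1.63595 − 1.645
    = 2.4539 − 1.645 = 0.8089 → 0.81
Power = Φ(0.81) = 0.791.

Power ≈ 0.791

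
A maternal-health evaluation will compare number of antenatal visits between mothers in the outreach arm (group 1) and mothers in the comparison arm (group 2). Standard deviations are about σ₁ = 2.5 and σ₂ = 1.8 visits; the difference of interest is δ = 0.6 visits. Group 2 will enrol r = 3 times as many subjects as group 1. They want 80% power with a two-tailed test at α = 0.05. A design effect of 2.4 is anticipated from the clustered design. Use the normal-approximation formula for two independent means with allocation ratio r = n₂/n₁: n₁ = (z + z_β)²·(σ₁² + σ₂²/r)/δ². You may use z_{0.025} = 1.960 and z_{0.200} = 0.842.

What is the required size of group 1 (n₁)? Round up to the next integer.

n₁ = (z_{α/2} + z_β)² · (σ₁² + σ₂²/r) / δ²
   = (1.960 + 0.842)² · (2.5² + 1.8²/3) / 0.6²
   = 7.8512 · (6.25 + 1.08) / 0.36
   = 7.8512 · 7.33 / 0.36
   = 159.86
Design effect: 2.4 × 159.86 = 383.66.
Round up → n₁ = 384; n₂ = r·n₁ = 3 × 384 = 1152.

n₁ = 384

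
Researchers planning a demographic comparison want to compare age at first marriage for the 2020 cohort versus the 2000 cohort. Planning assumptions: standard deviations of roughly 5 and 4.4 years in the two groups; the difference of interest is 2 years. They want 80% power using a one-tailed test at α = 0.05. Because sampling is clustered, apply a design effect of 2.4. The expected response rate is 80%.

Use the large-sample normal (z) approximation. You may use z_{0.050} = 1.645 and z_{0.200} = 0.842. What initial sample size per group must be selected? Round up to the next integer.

n = (z_α + z_β)² · (σ₁² + σ₂²) / δ²
  = (1.645 + 0.842)² · (5² + 4.4² = 44.36) / 2²
  = 6.1852 · 44.36 / 4
  = 68.59
Design effect: 2.4 × 68.59 = 164.62.
Adjust for 80% response: 164.62 / 0.80 = 205.78.
Round up → n = 206 per group.

n = 206 per group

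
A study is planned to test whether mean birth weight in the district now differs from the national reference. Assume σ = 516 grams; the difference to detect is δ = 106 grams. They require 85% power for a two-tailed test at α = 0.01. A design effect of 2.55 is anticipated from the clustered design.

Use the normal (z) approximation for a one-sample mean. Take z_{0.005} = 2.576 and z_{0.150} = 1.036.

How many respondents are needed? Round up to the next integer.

n = 789

n = (z_{α/2} + z_β)² · σ² / δ²
  = (2.576 + 1.036)² · 516² / 106²
  = 13.0465 · 266256 / 11236
  = 309.16
Design effect: 2.55 × 309.16 = 788.36.
Round up → n = 789.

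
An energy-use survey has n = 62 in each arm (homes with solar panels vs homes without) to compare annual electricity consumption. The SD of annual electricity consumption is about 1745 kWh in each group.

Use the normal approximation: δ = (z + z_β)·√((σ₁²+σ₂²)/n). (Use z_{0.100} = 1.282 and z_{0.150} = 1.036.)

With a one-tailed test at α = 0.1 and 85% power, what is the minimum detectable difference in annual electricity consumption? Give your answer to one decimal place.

Minimum detectable difference ≈ 726.5 kWh

δ = (z_α + z_β) · √((σ₁²+σ₂²)/n)
  = (1.282 + 1.036) · √(6090050/62)
  = 2.318 · √98226.6
  = 2.318 · 313.4113
  = 726.4873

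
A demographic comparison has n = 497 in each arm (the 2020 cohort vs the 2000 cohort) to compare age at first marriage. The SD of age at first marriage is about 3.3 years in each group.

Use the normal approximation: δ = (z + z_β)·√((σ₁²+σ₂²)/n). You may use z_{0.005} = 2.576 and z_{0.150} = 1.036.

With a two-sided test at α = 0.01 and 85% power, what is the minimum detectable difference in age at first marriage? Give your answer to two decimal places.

Minimum detectable difference ≈ 0.76 years

δ = (z_{α/2} + z_β) · √((σ₁²+σ₂²)/n)
  = (2.576 + 1.036) · √(21.78/497)
  = 3.612 · √0.04382
  = 3.612 · 0.2093
  = 0.7561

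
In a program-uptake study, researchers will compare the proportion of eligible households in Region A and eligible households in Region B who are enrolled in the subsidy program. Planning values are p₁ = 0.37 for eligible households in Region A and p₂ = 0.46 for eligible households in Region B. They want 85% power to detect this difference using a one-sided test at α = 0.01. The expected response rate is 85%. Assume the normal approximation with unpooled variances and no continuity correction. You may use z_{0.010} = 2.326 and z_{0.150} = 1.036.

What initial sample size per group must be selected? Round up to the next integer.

n = (z_α + z_β)² · [p₁(1−p₁) + p₂(1−p₂)] / (p₁ − p₂)²
  = (2.326 + 1.036)² · (0.37·0.63 + 0.46·0.54) / (-0.09)²
  = (3.362)² · (0.2331 + 0.2484) / 0.0081
  = 11.3030 · 0.4815 / 0.0081
  = 671.90
Adjust for 85% response: 671.90 / 0.85 = 790.47.
Round up → n = 791 per group.

n = 791 per group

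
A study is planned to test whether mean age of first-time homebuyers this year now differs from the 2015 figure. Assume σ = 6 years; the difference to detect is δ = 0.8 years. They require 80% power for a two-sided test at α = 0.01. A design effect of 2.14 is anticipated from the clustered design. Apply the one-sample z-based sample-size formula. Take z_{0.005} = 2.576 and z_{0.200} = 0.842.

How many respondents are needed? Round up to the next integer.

n = (z_{α/2} + z_β)² · σ² / δ²
  = (2.576 + 0.842)² · 6² / 0.8²
  = 11.6827 · 36 / 0.64
  = 657.15
Design effect: 2.14 × 657.15 = 1406.31.
Round up → n = 1407.

n = 1407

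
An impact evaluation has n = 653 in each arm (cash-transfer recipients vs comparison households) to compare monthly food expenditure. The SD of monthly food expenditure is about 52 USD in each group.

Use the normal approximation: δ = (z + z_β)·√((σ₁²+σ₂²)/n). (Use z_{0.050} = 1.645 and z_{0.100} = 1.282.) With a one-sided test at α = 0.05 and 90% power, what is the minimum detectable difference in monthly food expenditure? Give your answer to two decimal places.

δ = (z_α + z_β) · √((σ₁²+σ₂²)/n)
  = (1.645 + 1.282) · √(5408/653)
  = 2.927 · √8.2818
  = 2.927 · 2.8778
  = 8.4233

Minimum detectable difference ≈ 8.42 USD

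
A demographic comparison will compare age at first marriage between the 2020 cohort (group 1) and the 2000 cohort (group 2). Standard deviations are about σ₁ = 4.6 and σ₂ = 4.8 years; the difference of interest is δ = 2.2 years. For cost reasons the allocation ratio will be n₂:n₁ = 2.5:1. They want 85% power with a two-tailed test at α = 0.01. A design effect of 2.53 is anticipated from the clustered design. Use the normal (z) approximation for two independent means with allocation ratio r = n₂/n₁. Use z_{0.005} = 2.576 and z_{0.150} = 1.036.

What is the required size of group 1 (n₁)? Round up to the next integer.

n₁ = (z_{α/2} + z_β)² · (σ₁² + σ₂²/r) / δ²
   = (2.576 + 1.036)² · (4.6² + 4.8²/2.5) / 2.2²
   = 13.0465 · (21.16 + 9.216) / 4.84
   = 13.0465 · 30.376 / 4.84
   = 81.88
Design effect: 2.53 × 81.88 = 207.16.
Round up → n₁ = 208; n₂ = r·n₁ = 2.5 × 208 = 520.

n₁ = 208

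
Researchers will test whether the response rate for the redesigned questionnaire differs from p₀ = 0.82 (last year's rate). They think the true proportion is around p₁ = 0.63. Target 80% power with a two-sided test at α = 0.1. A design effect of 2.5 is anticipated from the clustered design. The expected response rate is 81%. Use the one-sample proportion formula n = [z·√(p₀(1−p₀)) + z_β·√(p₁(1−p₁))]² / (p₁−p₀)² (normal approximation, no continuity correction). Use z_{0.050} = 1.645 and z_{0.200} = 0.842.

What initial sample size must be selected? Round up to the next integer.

n = [z_{α/2}·√(p₀q₀) + z_β·√(p₁q₁)]² / (p₁ − p₀)²
  = [1.645·√(0.82·0.18) + 0.842·√(0.63·0.37)]² / (-0.19)²
  = [1.645·0.3842 + 0.842·0.4828]² / 0.0361
  = [1.0385]² / 0.0361
  = 29.88
Design effect: 2.5 × 29.88 = 74.69.
Adjust for 81% response: 74.69 / 0.81 = 92.21.
Round up → n = 93.

n = 93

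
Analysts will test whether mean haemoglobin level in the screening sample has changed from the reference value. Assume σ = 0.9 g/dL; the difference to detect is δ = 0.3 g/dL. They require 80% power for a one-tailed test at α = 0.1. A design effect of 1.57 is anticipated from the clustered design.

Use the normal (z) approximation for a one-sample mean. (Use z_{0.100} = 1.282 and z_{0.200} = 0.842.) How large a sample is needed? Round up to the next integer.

n = 64

n = (z_α + z_β)² · σ² / δ²
  = (1.282 + 0.842)² · 0.9² / 0.3²
  = 4.5114 · 0.81 / 0.09
  = 40.60
Design effect: 1.57 × 40.60 = 63.75.
Round up → n = 64.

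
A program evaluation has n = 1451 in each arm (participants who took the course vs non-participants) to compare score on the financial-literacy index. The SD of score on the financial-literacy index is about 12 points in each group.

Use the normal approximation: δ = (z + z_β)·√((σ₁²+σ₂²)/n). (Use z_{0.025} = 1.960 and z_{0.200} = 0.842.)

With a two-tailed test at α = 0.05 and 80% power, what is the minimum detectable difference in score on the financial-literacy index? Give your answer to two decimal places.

δ = (z_{α/2} + z_β) · √((σ₁²+σ₂²)/n)
  = (1.960 + 0.842) · √(288/1451)
  = 2.802 · √0.19848
  = 2.802 · 0.4455
  = 1.2483

Minimum detectable difference ≈ 1.25 points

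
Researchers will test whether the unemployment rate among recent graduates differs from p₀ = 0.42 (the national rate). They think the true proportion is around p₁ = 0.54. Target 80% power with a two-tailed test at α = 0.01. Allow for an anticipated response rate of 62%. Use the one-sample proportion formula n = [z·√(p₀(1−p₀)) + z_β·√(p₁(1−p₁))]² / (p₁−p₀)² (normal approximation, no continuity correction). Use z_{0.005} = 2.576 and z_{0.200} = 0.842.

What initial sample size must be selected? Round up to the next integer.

n = 321

n = [z_{α/2}·√(p₀q₀) + z_β·√(p₁q₁)]² / (p₁ − p₀)²
  = [2.576·√(0.42·0.58) + 0.842·√(0.54·0.46)]² / (0.12)²
  = [2.576·0.4936 + 0.842·0.4984]² / 0.0144
  = [1.6911]² / 0.0144
  = 198.59
Adjust for 62% response: 198.59 / 0.62 = 320.30.
Round up → n = 321.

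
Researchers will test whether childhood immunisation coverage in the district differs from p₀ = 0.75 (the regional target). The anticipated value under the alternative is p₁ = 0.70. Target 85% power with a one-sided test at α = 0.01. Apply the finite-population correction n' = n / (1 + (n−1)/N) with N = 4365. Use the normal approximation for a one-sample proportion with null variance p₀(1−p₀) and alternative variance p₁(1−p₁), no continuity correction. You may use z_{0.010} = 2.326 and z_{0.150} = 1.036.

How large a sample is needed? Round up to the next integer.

n = 732

n = [z_α·√(p₀q₀) + z_β·√(p₁q₁)]² / (p₁ − p₀)²
  = [2.326·√(0.75·0.25) + 1.036·√(0.70·0.30)]² / (-0.05)²
  = [2.326·0.4330 + 1.036·0.4583]² / 0.0025
  = [1.4819]² / 0.0025
  = 878.46
Finite-population correction (N = 4365): 878.46 / (1 + (878.46 − 1)/4365) = 731.43.
Round up → n = 732.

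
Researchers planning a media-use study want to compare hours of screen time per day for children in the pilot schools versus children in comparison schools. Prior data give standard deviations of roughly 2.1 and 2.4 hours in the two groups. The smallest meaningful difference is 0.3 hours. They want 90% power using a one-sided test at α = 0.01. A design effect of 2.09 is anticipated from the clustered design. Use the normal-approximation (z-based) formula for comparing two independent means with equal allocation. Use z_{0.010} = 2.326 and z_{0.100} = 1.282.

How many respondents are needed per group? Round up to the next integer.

n = 3075 per group

n = (z_α + z_β)² · (σ₁² + σ₂²) / δ²
  = (2.326 + 1.282)² · (2.1² + 2.4² = 10.17) / 0.3²
  = 13.0177 · 10.17 / 0.09
  = 1471.00
Design effect: 2.09 × 1471.00 = 3074.38.
Round up → n = 3075 per group.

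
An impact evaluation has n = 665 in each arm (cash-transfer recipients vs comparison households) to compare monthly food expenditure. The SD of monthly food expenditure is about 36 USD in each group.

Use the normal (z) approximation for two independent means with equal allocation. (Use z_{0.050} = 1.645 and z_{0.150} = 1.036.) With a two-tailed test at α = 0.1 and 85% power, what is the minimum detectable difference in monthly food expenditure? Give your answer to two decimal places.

δ = (z_{α/2} + z_β) · √((σ₁²+σ₂²)/n)
  = (1.645 + 1.036) · √(2592/665)
  = 2.681 · √3.8977
  = 2.681 · 1.9743
  = 5.2930

Minimum detectable difference ≈ 5.29 USD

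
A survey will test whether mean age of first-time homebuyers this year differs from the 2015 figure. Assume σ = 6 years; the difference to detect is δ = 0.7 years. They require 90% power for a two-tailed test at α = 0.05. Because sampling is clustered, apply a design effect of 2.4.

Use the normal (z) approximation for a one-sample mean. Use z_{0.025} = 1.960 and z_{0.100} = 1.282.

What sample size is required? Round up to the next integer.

n = (z_{α/2} + z_β)² · σ² / δ²
  = (1.960 + 1.282)² · 6² / 0.7²
  = 10.5106 · 36 / 0.49
  = 772.20
Design effect: 2.4 × 772.20 = 1853.29.
Round up → n = 1854.

n = 1854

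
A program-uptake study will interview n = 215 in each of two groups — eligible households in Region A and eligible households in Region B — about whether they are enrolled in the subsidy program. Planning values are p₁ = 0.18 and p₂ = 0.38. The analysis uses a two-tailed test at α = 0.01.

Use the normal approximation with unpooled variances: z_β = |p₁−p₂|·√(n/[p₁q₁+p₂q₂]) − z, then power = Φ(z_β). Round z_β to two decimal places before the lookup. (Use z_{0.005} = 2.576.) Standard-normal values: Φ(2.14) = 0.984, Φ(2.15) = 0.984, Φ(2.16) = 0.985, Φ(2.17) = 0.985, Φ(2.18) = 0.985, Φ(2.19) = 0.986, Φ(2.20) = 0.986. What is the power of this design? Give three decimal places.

Power ≈ 0.985

z_β = |p₁−p₂|·√(n/[p₁q₁+p₂q₂]) − z_{α/2}
    = 0.20 · √(215/0.3832) − 2.576
    = 0.20 · 23.6868 − 2.576
    = 4.7374 − 2.576 = 2.1614 → 2.16
Power = Φ(2.16) = 0.985.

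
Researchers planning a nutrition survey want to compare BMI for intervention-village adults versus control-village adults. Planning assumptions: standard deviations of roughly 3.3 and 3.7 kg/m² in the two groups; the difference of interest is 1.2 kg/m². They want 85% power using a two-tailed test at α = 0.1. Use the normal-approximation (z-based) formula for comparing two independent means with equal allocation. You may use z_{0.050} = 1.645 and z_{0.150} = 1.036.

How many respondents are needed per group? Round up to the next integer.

n = (z_{α/2} + z_β)² · (σ₁² + σ₂²) / δ²
  = (1.645 + 1.036)² · (3.3² + 3.7² = 24.58) / 1.2²
  = 7.1878 · 24.58 / 1.44
  = 122.69
Round up → n = 123 per group.

n = 123 per group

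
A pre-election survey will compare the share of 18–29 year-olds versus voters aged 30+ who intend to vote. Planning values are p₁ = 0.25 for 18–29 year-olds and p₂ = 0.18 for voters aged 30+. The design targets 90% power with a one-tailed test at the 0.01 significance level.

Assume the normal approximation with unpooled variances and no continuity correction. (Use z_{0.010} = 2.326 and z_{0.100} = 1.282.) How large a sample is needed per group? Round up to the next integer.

n = 891 per group

n = (z_α + z_β)² · [p₁(1−p₁) + p₂(1−p₂)] / (p₁ − p₂)²
  = (2.326 + 1.282)² · (0.25·0.75 + 0.18·0.82) / (0.07)²
  = (3.608)² · (0.1875 + 0.1476) / 0.0049
  = 13.0177 · 0.3351 / 0.0049
  = 890.25
Round up → n = 891 per group.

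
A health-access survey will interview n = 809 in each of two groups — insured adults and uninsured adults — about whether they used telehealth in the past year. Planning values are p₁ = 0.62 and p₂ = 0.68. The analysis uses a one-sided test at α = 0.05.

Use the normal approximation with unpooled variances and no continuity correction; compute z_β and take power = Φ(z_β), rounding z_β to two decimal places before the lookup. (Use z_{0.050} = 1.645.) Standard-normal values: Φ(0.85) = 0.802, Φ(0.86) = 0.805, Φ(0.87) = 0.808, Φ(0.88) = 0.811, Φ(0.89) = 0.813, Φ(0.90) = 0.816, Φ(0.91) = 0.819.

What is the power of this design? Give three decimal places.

z_β = |p₁−p₂|·√(n/[p₁q₁+p₂q₂]) − z_α
    = 0.06 · √(809/0.4532) − 1.645
    = 0.06 · 42.2503 − 1.645
    = 2.5350 − 1.645 = 0.8900 → 0.89
Power = Φ(0.89) = 0.813.

Power ≈ 0.813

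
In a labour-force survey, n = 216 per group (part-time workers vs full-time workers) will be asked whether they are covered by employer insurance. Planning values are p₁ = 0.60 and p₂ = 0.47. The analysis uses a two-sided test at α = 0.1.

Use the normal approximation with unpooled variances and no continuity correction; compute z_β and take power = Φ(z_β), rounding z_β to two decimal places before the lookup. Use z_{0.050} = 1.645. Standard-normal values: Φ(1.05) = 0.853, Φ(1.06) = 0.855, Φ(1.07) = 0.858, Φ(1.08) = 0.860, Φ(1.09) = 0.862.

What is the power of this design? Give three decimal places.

z_β = |p₁−p₂|·√(n/[p₁q₁+p₂q₂]) − z_{α/2}
    = 0.13 · √(216/0.4891) − 1.645
    = 0.13 · 21.0149 − 1.645
    = 2.7319 − 1.645 = 1.0869 → 1.09
Power = Φ(1.09) = 0.862.

Power ≈ 0.862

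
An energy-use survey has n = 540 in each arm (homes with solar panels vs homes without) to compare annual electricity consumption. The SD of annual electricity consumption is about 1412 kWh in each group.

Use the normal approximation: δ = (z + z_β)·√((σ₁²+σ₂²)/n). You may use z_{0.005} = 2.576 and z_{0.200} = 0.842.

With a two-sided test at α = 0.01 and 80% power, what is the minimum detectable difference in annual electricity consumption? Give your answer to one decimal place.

δ = (z_{α/2} + z_β) · √((σ₁²+σ₂²)/n)
  = (2.576 + 0.842) · √(3987488/540)
  = 3.418 · √7384.2
  = 3.418 · 85.9316
  = 293.7142

Minimum detectable difference ≈ 293.7 kWh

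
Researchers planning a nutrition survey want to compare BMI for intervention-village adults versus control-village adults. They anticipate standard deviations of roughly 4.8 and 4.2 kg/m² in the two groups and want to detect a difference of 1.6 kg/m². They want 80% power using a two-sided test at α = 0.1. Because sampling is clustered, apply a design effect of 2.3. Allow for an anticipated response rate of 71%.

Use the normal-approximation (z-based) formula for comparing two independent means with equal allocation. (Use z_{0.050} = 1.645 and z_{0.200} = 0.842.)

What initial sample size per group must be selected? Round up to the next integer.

n = 319 per group

n = (z_{α/2} + z_β)² · (σ₁² + σ₂²) / δ²
  = (1.645 + 0.842)² · (4.8² + 4.2² = 40.68) / 1.6²
  = 6.1852 · 40.68 / 2.56
  = 98.29
Design effect: 2.3 × 98.29 = 226.06.
Adjust for 71% response: 226.06 / 0.71 = 318.39.
Round up → n = 319 per group.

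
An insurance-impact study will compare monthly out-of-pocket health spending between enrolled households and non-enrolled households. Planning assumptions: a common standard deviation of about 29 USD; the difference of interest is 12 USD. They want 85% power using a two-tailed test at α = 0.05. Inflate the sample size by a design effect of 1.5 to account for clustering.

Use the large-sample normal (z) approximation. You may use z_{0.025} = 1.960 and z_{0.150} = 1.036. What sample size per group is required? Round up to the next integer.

n = 158 per group

n = (z_{α/2} + z_β)² · (σ₁² + σ₂²) / δ²
  = (1.960 + 1.036)² · (2·29² = 1682) / 12²
  = 8.9760 · 1682 / 144
  = 104.84
Design effect: 1.5 × 104.84 = 157.27.
Round up → n = 158 per group.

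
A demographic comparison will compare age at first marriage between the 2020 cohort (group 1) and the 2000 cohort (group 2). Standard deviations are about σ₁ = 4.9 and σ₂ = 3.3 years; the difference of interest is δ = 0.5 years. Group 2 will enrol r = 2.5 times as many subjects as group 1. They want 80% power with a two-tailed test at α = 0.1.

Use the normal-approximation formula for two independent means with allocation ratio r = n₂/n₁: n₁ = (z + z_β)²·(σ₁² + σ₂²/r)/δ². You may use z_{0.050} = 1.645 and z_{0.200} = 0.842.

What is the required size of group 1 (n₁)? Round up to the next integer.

n₁ = 702

n₁ = (z_{α/2} + z_β)² · (σ₁² + σ₂²/r) / δ²
   = (1.645 + 0.842)² · (4.9² + 3.3²/2.5) / 0.5²
   = 6.1852 · (24.01 + 4.356) / 0.25
   = 6.1852 · 28.366 / 0.25
   = 701.79
Round up → n₁ = 702; n₂ = r·n₁ = 2.5 × 702 = 1755.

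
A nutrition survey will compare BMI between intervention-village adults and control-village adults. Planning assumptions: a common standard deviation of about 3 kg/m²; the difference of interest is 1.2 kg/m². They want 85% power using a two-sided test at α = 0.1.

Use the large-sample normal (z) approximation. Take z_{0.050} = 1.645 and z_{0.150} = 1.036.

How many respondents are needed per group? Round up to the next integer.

n = (z_{α/2} + z_β)² · (σ₁² + σ₂²) / δ²
  = (1.645 + 1.036)² · (2·3² = 18) / 1.2²
  = 7.1878 · 18 / 1.44
  = 89.85
Round up → n = 90 per group.

n = 90 per group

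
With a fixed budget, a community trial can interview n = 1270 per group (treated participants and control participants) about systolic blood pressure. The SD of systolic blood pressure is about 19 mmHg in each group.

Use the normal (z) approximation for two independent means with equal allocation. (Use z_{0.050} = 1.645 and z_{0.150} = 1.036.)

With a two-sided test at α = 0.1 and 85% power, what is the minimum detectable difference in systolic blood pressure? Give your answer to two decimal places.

Minimum detectable difference ≈ 2.02 mmHg

δ = (z_{α/2} + z_β) · √((σ₁²+σ₂²)/n)
  = (1.645 + 1.036) · √(722/1270)
  = 2.681 · √0.5685
  = 2.681 · 0.7540
  = 2.0215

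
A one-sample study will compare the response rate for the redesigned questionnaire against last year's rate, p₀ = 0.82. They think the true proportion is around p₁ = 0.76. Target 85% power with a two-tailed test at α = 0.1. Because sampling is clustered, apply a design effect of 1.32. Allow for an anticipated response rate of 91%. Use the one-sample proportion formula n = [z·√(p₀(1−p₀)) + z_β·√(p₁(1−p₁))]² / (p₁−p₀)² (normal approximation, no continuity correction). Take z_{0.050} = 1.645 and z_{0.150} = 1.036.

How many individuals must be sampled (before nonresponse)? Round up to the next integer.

n = [z_{α/2}·√(p₀q₀) + z_β·√(p₁q₁)]² / (p₁ − p₀)²
  = [1.645·√(0.82·0.18) + 1.036·√(0.76·0.24)]² / (-0.06)²
  = [1.645·0.3842 + 1.036·0.4271]² / 0.0036
  = [1.0744]² / 0.0036
  = 320.68
Design effect: 1.32 × 320.68 = 423.29.
Adjust for 91% response: 423.29 / 0.91 = 465.16.
Round up → n = 466.

n = 466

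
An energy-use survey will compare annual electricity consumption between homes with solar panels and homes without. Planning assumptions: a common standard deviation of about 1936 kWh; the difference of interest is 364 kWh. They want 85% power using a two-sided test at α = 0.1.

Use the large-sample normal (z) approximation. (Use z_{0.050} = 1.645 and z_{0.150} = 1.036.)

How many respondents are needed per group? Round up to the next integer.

n = (z_{α/2} + z_β)² · (σ₁² + σ₂²) / δ²
  = (1.645 + 1.036)² · (2·1936² = 7496192) / 364²
  = 7.1878 · 7496192 / 132496
  = 406.66
Round up → n = 407 per group.

n = 407 per group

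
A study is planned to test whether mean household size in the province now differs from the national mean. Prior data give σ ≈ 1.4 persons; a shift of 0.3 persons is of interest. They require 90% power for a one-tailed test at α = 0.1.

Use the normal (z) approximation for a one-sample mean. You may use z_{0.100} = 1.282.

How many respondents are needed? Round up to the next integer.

n = 144

n = (z_α + z_β)² · σ² / δ²
  = (1.282 + 1.282)² · 1.4² / 0.3²
  = 6.5741 · 1.96 / 0.09
  = 143.17
Round up → n = 144.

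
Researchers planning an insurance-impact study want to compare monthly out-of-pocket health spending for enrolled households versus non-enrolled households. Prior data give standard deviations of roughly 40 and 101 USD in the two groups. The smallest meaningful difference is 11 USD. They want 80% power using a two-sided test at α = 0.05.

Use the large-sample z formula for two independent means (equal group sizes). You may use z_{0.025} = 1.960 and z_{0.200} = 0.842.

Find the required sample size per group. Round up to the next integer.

n = 766 per group

n = (z_{α/2} + z_β)² · (σ₁² + σ₂²) / δ²
  = (1.960 + 0.842)² · (40² + 101² = 11801) / 11²
  = 7.8512 · 11801 / 121
  = 765.72
Round up → n = 766 per group.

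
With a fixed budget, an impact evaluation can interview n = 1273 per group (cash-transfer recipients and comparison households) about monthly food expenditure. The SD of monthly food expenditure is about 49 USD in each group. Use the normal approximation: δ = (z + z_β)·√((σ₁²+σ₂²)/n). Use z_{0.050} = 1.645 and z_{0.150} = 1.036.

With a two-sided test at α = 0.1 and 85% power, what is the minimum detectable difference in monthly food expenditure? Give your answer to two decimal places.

δ = (z_{α/2} + z_β) · √((σ₁²+σ₂²)/n)
  = (1.645 + 1.036) · √(4802/1273)
  = 2.681 · √3.7722
  = 2.681 · 1.9422
  = 5.2071

Minimum detectable difference ≈ 5.21 USD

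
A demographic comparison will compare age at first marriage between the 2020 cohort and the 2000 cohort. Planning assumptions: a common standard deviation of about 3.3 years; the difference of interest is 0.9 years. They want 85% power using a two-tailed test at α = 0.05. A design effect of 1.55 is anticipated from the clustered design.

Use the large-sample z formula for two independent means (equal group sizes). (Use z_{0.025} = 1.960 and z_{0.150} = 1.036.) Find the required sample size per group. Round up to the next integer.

n = (z_{α/2} + z_β)² · (σ₁² + σ₂²) / δ²
  = (1.960 + 1.036)² · (2·3.3² = 21.78) / 0.9²
  = 8.9760 · 21.78 / 0.81
  = 241.36
Design effect: 1.55 × 241.36 = 374.10.
Round up → n = 375 per group.

n = 375 per group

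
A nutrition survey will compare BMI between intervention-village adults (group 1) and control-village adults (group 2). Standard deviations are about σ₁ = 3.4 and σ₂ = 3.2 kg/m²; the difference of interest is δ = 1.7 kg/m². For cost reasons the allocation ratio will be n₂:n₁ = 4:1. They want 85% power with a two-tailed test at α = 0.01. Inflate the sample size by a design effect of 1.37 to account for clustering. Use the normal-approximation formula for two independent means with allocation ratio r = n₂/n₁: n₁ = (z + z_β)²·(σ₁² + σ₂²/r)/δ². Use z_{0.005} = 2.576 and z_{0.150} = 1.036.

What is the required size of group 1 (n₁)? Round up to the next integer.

n₁ = 88

n₁ = (z_{α/2} + z_β)² · (σ₁² + σ₂²/r) / δ²
   = (2.576 + 1.036)² · (3.4² + 3.2²/4) / 1.7²
   = 13.0465 · (11.56 + 2.56) / 2.89
   = 13.0465 · 14.12 / 2.89
   = 63.74
Design effect: 1.37 × 63.74 = 87.33.
Round up → n₁ = 88; n₂ = r·n₁ = 4 × 88 = 352.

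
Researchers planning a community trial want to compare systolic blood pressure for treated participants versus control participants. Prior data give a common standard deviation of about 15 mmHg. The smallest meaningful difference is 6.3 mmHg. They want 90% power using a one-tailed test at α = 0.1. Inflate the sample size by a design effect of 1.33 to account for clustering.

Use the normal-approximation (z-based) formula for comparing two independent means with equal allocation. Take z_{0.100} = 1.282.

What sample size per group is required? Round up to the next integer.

n = 100 per group

n = (z_α + z_β)² · (σ₁² + σ₂²) / δ²
  = (1.282 + 1.282)² · (2·15² = 450) / 6.3²
  = 6.5741 · 450 / 39.69
  = 74.54
Design effect: 1.33 × 74.54 = 99.13.
Round up → n = 100 per group.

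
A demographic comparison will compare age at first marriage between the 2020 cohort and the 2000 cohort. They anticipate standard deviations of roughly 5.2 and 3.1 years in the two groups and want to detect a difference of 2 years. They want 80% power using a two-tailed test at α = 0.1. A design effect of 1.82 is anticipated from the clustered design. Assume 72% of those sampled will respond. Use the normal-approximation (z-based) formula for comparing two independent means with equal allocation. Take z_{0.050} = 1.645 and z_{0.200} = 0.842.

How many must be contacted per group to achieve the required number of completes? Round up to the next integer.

n = (z_{α/2} + z_β)² · (σ₁² + σ₂²) / δ²
  = (1.645 + 0.842)² · (5.2² + 3.1² = 36.65) / 2²
  = 6.1852 · 36.65 / 4
  = 56.67
Design effect: 1.82 × 56.67 = 103.14.
Adjust for 72% response: 103.14 / 0.72 = 143.25.
Round up → n = 144 per group.

n = 144 per group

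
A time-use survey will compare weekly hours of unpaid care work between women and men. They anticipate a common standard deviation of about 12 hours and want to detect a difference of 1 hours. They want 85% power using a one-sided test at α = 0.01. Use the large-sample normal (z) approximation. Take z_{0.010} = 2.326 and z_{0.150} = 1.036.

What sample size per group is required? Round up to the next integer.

n = (z_α + z_β)² · (σ₁² + σ₂²) / δ²
  = (2.326 + 1.036)² · (2·12² = 288) / 1²
  = 11.3030 · 288 / 1
  = 3255.28
Round up → n = 3256 per group.

n = 3256 per group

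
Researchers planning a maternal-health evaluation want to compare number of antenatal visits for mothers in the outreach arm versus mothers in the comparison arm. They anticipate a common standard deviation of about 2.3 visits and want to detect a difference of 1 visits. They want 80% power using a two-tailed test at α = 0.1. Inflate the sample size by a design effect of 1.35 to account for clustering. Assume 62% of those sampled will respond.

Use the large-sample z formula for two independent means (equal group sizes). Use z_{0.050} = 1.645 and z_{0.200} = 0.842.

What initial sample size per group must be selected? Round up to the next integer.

n = (z_{α/2} + z_β)² · (σ₁² + σ₂²) / δ²
  = (1.645 + 0.842)² · (2·2.3² = 10.58) / 1²
  = 6.1852 · 10.58 / 1
  = 65.44
Design effect: 1.35 × 65.44 = 88.34.
Adjust for 62% response: 88.34 / 0.62 = 142.49.
Round up → n = 143 per group.

n = 143 per group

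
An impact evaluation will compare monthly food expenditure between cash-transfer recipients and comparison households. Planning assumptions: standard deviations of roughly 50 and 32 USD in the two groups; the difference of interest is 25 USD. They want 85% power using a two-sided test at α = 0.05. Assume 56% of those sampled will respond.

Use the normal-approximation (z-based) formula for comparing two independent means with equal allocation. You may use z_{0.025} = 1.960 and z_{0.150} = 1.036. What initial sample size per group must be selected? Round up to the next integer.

n = 91 per group

n = (z_{α/2} + z_β)² · (σ₁² + σ₂²) / δ²
  = (1.960 + 1.036)² · (50² + 32² = 3524) / 25²
  = 8.9760 · 3524 / 625
  = 50.61
Adjust for 56% response: 50.61 / 0.56 = 90.38.
Round up → n = 91 per group.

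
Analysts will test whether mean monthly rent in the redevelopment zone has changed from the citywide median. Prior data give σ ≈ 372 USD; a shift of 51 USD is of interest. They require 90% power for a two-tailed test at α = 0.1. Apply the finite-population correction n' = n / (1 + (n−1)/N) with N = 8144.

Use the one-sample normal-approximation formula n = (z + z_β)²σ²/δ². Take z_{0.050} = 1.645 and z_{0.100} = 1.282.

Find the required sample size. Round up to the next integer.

n = (z_{α/2} + z_β)² · σ² / δ²
  = (1.645 + 1.282)² · 372² / 51²
  = 8.5673 · 138384 / 2601
  = 455.82
Finite-population correction (N = 8144): 455.82 / (1 + (455.82 − 1)/8144) = 431.71.
Round up → n = 432.

n = 432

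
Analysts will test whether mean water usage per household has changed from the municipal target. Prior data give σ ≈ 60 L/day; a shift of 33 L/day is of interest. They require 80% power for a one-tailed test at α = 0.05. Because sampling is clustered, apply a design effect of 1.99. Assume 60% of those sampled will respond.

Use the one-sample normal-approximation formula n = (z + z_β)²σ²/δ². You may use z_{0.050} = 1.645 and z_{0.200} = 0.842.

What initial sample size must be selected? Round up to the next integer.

n = 68

n = (z_α + z_β)² · σ² / δ²
  = (1.645 + 0.842)² · 60² / 33²
  = 6.1852 · 3600 / 1089
  = 20.45
Design effect: 1.99 × 20.45 = 40.69.
Adjust for 60% response: 40.69 / 0.60 = 67.82.
Round up → n = 68.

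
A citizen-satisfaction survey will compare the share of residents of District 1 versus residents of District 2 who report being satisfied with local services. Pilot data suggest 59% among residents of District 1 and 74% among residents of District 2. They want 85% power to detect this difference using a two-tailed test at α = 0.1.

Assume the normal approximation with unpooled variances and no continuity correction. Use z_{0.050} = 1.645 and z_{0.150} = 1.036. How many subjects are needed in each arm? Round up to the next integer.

n = 139 per group

n = (z_{α/2} + z_β)² · [p₁(1−p₁) + p₂(1−p₂)] / (p₁ − p₂)²
  = (1.645 + 1.036)² · (0.59·0.41 + 0.74·0.26) / (-0.15)²
  = (2.681)² · (0.2419 + 0.1924) / 0.0225
  = 7.1878 · 0.4343 / 0.0225
  = 138.74
Round up → n = 139 per group.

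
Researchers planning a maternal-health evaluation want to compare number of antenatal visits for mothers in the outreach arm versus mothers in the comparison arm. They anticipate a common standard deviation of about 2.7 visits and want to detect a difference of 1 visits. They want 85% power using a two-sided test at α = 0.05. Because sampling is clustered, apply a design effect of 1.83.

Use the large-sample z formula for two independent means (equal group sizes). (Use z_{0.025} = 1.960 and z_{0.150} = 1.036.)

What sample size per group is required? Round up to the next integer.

n = (z_{α/2} + z_β)² · (σ₁² + σ₂²) / δ²
  = (1.960 + 1.036)² · (2·2.7² = 14.58) / 1²
  = 8.9760 · 14.58 / 1
  = 130.87
Design effect: 1.83 × 130.87 = 239.49.
Round up → n = 240 per group.

n = 240 per group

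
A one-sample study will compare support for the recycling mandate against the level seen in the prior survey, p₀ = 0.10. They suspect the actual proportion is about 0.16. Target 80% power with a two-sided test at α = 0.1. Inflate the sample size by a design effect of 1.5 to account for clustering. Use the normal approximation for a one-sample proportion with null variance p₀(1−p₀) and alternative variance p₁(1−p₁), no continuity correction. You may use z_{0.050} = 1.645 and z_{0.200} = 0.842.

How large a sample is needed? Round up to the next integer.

n = 269

n = [z_{α/2}·√(p₀q₀) + z_β·√(p₁q₁)]² / (p₁ − p₀)²
  = [1.645·√(0.10·0.90) + 0.842·√(0.16·0.84)]² / (0.06)²
  = [1.645·0.3000 + 0.842·0.3666]² / 0.0036
  = [0.8022]² / 0.0036
  = 178.75
Design effect: 1.5 × 178.75 = 268.12.
Round up → n = 269.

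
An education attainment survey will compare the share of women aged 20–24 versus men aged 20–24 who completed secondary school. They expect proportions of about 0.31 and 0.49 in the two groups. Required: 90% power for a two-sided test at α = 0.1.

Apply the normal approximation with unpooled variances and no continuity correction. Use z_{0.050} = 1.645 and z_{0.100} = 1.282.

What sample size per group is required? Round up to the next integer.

n = 123 per group

n = (z_{α/2} + z_β)² · [p₁(1−p₁) + p₂(1−p₂)] / (p₁ − p₂)²
  = (1.645 + 1.282)² · (0.31·0.69 + 0.49·0.51) / (-0.18)²
  = (2.927)² · (0.2139 + 0.2499) / 0.0324
  = 8.5673 · 0.4638 / 0.0324
  = 122.64
Round up → n = 123 per group.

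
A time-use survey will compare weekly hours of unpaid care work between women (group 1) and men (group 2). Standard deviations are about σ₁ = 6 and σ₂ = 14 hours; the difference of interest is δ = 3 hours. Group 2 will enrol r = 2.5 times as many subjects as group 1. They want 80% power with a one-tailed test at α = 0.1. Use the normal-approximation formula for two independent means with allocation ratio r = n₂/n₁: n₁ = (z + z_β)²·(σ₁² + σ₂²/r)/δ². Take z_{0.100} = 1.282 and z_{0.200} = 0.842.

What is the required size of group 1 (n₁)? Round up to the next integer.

n₁ = 58

n₁ = (z_α + z_β)² · (σ₁² + σ₂²/r) / δ²
   = (1.282 + 0.842)² · (6² + 14²/2.5) / 3²
   = 4.5114 · (36 + 78.4) / 9
   = 4.5114 · 114.4 / 9
   = 57.34
Round up → n₁ = 58; n₂ = r·n₁ = 2.5 × 58 = 145.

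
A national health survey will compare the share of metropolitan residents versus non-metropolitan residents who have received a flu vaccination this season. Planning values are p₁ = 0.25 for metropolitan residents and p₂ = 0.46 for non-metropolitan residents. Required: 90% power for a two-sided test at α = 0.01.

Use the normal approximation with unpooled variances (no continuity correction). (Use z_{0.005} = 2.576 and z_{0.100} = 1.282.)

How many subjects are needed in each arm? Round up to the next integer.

n = 148 per group

n = (z_{α/2} + z_β)² · [p₁(1−p₁) + p₂(1−p₂)] / (p₁ − p₂)²
  = (2.576 + 1.282)² · (0.25·0.75 + 0.46·0.54) / (-0.21)²
  = (3.858)² · (0.1875 + 0.2484) / 0.0441
  = 14.8842 · 0.4359 / 0.0441
  = 147.12
Round up → n = 148 per group.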